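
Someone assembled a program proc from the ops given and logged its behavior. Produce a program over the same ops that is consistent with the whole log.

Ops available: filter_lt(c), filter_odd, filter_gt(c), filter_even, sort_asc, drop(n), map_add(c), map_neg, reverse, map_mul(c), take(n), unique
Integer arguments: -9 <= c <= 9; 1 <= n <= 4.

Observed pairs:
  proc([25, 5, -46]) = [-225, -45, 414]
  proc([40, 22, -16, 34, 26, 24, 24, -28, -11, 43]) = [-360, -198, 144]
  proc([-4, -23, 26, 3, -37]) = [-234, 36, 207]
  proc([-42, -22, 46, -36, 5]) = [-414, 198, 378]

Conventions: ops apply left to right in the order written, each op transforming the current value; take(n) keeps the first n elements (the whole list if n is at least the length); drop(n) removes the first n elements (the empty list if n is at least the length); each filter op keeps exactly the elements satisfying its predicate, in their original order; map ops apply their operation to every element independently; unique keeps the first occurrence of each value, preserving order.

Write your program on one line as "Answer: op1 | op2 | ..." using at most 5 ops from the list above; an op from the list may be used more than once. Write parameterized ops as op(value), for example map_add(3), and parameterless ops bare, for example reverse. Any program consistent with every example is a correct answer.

take(4) | map_mul(9) | take(3) | map_neg | sort_asc

Check, running the answer program on each example:
  [25, 5, -46] -> [25, 5, -46] -> [225, 45, -414] -> [225, 45, -414] -> [-225, -45, 414] -> [-225, -45, 414]
  [40, 22, -16, 34, 26, 24, 24, -28, -11, 43] -> [40, 22, -16, 34] -> [360, 198, -144, 306] -> [360, 198, -144] -> [-360, -198, 144] -> [-360, -198, 144]
  [-4, -23, 26, 3, -37] -> [-4, -23, 26, 3] -> [-36, -207, 234, 27] -> [-36, -207, 234] -> [36, 207, -234] -> [-234, 36, 207]
  [-42, -22, 46, -36, 5] -> [-42, -22, 46, -36] -> [-378, -198, 414, -324] -> [-378, -198, 414] -> [378, 198, -414] -> [-414, 198, 378]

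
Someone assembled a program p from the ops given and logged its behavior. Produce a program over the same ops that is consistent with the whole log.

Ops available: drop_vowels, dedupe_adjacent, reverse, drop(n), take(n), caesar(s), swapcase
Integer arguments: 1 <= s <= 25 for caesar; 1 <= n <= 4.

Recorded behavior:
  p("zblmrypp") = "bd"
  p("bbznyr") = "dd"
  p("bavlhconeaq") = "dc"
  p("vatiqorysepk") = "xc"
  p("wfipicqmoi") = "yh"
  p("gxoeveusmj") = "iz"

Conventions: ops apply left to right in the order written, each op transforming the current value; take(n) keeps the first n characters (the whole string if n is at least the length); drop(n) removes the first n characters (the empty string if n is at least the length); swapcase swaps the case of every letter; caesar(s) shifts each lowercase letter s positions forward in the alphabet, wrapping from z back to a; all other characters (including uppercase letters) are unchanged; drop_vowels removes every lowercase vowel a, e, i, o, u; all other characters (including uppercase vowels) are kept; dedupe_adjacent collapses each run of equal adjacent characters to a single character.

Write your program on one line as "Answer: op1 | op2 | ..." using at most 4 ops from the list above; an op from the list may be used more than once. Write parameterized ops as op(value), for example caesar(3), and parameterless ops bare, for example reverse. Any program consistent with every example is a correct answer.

take(2) | caesar(14) | caesar(14)

Check, running the answer program on each example:
  "zblmrypp" -> "zb" -> "np" -> "bd"
  "bbznyr" -> "bb" -> "pp" -> "dd"
  "bavlhconeaq" -> "ba" -> "po" -> "dc"
  "vatiqorysepk" -> "va" -> "jo" -> "xc"
  "wfipicqmoi" -> "wf" -> "kt" -> "yh"
  "gxoeveusmj" -> "gx" -> "ul" -> "iz"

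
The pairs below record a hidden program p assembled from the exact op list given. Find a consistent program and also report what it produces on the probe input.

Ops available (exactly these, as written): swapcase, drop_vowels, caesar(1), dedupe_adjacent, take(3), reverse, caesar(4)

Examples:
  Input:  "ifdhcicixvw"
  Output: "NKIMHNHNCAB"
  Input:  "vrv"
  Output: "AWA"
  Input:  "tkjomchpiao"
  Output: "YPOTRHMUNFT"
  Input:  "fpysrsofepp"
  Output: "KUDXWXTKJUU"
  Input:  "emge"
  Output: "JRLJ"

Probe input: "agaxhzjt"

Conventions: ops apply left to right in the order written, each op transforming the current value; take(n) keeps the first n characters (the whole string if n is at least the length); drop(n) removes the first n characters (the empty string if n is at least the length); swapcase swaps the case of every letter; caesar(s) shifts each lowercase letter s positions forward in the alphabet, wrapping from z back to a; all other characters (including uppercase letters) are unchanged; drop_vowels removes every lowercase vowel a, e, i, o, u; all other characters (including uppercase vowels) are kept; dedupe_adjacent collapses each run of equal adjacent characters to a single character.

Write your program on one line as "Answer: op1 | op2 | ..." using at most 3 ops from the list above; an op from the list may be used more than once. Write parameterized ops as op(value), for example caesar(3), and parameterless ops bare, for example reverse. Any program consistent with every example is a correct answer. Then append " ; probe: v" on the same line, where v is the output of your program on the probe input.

caesar(1) | caesar(4) | swapcase ; probe: "FLFCMEOY"

Check, running the answer program on each example:
  "ifdhcicixvw" -> "jgeidjdjywx" -> "nkimhnhncab" -> "NKIMHNHNCAB"
  "vrv" -> "wsw" -> "awa" -> "AWA"
  "tkjomchpiao" -> "ulkpndiqjbp" -> "ypotrhmunft" -> "YPOTRHMUNFT"
  "fpysrsofepp" -> "gqztstpgfqq" -> "kudxwxtkjuu" -> "KUDXWXTKJUU"
  "emge" -> "fnhf" -> "jrlj" -> "JRLJ"
  probe: "agaxhzjt" -> "bhbyiaku" -> "flfcmeoy" -> "FLFCMEOY"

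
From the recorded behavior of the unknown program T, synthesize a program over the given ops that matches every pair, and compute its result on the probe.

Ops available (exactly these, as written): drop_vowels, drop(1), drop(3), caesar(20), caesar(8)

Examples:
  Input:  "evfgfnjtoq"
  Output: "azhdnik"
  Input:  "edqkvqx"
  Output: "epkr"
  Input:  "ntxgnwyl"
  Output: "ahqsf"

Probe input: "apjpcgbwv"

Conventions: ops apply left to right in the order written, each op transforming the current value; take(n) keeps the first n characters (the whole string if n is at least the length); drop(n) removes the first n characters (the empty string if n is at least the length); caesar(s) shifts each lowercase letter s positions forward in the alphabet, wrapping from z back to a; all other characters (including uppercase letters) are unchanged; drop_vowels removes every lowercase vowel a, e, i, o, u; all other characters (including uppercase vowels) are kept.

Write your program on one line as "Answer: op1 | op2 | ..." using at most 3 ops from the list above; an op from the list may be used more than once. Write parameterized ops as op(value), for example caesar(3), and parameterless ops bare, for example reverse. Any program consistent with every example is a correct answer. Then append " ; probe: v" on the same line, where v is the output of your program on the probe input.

drop(3) | caesar(20) ; probe: "jwavqp"

Check, running the answer program on each example:
  "evfgfnjtoq" -> "gfnjtoq" -> "azhdnik"
  "edqkvqx" -> "kvqx" -> "epkr"
  "ntxgnwyl" -> "gnwyl" -> "ahqsf"
  probe: "apjpcgbwv" -> "pcgbwv" -> "jwavqp"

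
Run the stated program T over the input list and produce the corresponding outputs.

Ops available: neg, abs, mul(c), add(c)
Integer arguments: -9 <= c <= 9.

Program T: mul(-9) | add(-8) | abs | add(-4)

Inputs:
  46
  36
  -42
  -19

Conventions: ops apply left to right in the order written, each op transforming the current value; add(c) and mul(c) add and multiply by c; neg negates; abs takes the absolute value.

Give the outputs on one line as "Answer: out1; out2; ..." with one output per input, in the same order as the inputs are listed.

Execution, op by op:
  46 -> -414 -> -422 -> 422 -> 418
  36 -> -324 -> -332 -> 332 -> 328
  -42 -> 378 -> 370 -> 370 -> 366
  -19 -> 171 -> 163 -> 163 -> 159

418; 328; 366; 159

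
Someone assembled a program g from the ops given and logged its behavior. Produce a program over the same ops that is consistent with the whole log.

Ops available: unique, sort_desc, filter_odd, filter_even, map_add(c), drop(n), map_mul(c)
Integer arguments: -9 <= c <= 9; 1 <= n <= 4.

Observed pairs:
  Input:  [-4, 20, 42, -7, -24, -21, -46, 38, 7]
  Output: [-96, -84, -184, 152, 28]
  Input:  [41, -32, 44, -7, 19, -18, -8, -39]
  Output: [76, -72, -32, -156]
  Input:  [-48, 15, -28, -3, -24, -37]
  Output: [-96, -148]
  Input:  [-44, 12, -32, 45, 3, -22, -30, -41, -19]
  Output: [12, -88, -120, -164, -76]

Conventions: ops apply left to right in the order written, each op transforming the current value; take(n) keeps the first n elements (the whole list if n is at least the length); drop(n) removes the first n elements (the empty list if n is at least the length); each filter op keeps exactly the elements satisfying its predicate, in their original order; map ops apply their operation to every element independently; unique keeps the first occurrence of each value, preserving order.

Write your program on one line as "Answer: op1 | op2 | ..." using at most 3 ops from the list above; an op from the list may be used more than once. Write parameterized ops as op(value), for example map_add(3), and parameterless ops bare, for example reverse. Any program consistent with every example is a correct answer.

map_mul(4) | drop(4)

Check, running the answer program on each example:
  [-4, 20, 42, -7, -24, -21, -46, 38, 7] -> [-16, 80, 168, -28, -96, -84, -184, 152, 28] -> [-96, -84, -184, 152, 28]
  [41, -32, 44, -7, 19, -18, -8, -39] -> [164, -128, 176, -28, 76, -72, -32, -156] -> [76, -72, -32, -156]
  [-48, 15, -28, -3, -24, -37] -> [-192, 60, -112, -12, -96, -148] -> [-96, -148]
  [-44, 12, -32, 45, 3, -22, -30, -41, -19] -> [-176, 48, -128, 180, 12, -88, -120, -164, -76] -> [12, -88, -120, -164, -76]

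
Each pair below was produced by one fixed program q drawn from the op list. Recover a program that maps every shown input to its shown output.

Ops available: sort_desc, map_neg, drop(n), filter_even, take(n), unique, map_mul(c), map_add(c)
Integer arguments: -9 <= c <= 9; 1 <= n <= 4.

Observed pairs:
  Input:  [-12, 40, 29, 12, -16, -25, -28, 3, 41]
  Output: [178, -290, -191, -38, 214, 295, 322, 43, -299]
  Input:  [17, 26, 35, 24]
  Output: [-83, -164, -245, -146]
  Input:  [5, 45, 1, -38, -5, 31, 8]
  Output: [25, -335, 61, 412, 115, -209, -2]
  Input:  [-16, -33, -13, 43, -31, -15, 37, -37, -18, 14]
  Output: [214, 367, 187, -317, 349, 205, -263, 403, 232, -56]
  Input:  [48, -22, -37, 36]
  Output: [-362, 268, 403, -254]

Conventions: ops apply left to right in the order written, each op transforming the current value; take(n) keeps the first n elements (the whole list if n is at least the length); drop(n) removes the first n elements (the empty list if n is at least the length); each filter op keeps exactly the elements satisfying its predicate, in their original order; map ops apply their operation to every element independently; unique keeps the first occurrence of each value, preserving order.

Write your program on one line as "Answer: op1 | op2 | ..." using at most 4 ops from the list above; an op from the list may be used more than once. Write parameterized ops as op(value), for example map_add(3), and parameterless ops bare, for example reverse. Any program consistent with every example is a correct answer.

map_neg | map_add(8) | map_mul(9) | map_add(-2)

Check, running the answer program on each example:
  [-12, 40, 29, 12, -16, -25, -28, 3, 41] -> [12, -40, -29, -12, 16, 25, 28, -3, -41] -> [20, -32, -21, -4, 24, 33, 36, 5, -33] -> [180, -288, -189, -36, 216, 297, 324, 45, -297] -> [178, -290, -191, -38, 214, 295, 322, 43, -299]
  [17, 26, 35, 24] -> [-17, -26, -35, -24] -> [-9, -18, -27, -16] -> [-81, -162, -243, -144] -> [-83, -164, -245, -146]
  [5, 45, 1, -38, -5, 31, 8] -> [-5, -45, -1, 38, 5, -31, -8] -> [3, -37, 7, 46, 13, -23, 0] -> [27, -333, 63, 414, 117, -207, 0] -> [25, -335, 61, 412, 115, -209, -2]
  [-16, -33, -13, 43, -31, -15, 37, -37, -18, 14] -> [16, 33, 13, -43, 31, 15, -37, 37, 18, -14] -> [24, 41, 21, -35, 39, 23, -29, 45, 26, -6] -> [216, 369, 189, -315, 351, 207, -261, 405, 234, -54] -> [214, 367, 187, -317, 349, 205, -263, 403, 232, -56]
  [48, -22, -37, 36] -> [-48, 22, 37, -36] -> [-40, 30, 45, -28] -> [-360, 270, 405, -252] -> [-362, 268, 403, -254]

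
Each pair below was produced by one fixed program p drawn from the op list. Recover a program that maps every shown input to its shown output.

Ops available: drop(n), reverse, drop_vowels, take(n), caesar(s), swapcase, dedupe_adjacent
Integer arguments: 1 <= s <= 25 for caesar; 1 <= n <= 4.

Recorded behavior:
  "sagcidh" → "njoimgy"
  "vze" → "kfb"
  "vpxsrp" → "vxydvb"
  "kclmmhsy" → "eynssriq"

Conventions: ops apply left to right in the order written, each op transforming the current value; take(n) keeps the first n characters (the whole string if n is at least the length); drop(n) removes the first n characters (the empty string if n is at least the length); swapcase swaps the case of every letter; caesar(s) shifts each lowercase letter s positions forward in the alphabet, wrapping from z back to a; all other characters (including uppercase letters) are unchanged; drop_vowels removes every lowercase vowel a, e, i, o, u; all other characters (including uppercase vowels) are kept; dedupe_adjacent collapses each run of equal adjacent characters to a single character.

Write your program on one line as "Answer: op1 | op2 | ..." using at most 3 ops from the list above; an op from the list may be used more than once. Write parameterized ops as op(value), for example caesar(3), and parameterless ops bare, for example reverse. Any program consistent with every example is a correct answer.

reverse | caesar(6)

Check, running the answer program on each example:
  "sagcidh" -> "hdicgas" -> "njoimgy"
  "vze" -> "ezv" -> "kfb"
  "vpxsrp" -> "prsxpv" -> "vxydvb"
  "kclmmhsy" -> "yshmmlck" -> "eynssriq"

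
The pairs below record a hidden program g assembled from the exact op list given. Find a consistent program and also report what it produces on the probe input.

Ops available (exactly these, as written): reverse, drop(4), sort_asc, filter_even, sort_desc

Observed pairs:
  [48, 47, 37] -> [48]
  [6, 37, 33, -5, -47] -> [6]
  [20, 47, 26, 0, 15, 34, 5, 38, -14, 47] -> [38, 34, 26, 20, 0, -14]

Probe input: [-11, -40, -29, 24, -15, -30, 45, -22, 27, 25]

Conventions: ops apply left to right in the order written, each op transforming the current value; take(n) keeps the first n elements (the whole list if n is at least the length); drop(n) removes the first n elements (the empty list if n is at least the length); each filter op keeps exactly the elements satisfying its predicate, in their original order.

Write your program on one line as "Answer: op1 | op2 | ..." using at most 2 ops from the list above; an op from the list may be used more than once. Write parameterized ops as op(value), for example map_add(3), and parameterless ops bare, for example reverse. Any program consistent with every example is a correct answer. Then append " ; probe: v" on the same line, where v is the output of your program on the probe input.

sort_desc | filter_even ; probe: [24, -22, -30, -40]

Check, running the answer program on each example:
  [48, 47, 37] -> [48, 47, 37] -> [48]
  [6, 37, 33, -5, -47] -> [37, 33, 6, -5, -47] -> [6]
  [20, 47, 26, 0, 15, 34, 5, 38, -14, 47] -> [47, 47, 38, 34, 26, 20, 15, 5, 0, -14] -> [38, 34, 26, 20, 0, -14]
  probe: [-11, -40, -29, 24, -15, -30, 45, -22, 27, 25] -> [45, 27, 25, 24, -11, -15, -22, -29, -30, -40] -> [24, -22, -30, -40]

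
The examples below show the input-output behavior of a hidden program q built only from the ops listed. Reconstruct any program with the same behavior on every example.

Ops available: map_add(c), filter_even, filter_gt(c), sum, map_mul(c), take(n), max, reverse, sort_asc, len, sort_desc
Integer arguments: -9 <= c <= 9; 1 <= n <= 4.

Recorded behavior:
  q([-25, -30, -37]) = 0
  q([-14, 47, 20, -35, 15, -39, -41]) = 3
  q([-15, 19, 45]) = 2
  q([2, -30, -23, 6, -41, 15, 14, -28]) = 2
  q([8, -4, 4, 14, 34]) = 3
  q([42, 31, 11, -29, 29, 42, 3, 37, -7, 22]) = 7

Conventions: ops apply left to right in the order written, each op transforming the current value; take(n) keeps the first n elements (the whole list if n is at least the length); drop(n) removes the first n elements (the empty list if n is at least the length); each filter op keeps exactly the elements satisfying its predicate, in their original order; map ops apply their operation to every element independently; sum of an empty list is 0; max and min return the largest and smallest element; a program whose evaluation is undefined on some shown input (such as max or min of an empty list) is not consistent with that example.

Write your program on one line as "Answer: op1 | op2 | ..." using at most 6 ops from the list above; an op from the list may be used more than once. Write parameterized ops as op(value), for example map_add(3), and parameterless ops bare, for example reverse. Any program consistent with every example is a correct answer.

filter_gt(7) | map_add(2) | map_mul(4) | reverse | len

Check, running the answer program on each example:
  [-25, -30, -37] -> [] -> [] -> [] -> [] -> 0
  [-14, 47, 20, -35, 15, -39, -41] -> [47, 20, 15] -> [49, 22, 17] -> [196, 88, 68] -> [68, 88, 196] -> 3
  [-15, 19, 45] -> [19, 45] -> [21, 47] -> [84, 188] -> [188, 84] -> 2
  [2, -30, -23, 6, -41, 15, 14, -28] -> [15, 14] -> [17, 16] -> [68, 64] -> [64, 68] -> 2
  [8, -4, 4, 14, 34] -> [8, 14, 34] -> [10, 16, 36] -> [40, 64, 144] -> [144, 64, 40] -> 3
  [42, 31, 11, -29, 29, 42, 3, 37, -7, 22] -> [42, 31, 11, 29, 42, 37, 22] -> [44, 33, 13, 31, 44, 39, 24] -> [176, 132, 52, 124, 176, 156, 96] -> [96, 156, 176, 124, 52, 132, 176] -> 7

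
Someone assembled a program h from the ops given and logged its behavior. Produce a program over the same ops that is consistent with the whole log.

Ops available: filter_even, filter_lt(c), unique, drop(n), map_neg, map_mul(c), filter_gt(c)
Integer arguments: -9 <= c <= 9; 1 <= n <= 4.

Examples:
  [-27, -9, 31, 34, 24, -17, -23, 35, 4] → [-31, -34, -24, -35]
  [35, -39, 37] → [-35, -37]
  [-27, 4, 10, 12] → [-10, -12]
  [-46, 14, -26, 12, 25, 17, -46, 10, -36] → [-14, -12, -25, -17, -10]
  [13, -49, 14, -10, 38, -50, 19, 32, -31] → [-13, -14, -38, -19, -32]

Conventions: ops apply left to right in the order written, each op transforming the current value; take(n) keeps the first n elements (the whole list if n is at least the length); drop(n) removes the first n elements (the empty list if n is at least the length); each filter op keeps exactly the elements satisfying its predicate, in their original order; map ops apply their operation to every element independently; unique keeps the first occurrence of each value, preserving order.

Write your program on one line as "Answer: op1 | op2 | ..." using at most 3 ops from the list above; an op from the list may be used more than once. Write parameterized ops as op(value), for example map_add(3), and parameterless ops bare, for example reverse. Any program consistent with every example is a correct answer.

unique | filter_gt(7) | map_neg

Check, running the answer program on each example:
  [-27, -9, 31, 34, 24, -17, -23, 35, 4] -> [-27, -9, 31, 34, 24, -17, -23, 35, 4] -> [31, 34, 24, 35] -> [-31, -34, -24, -35]
  [35, -39, 37] -> [35, -39, 37] -> [35, 37] -> [-35, -37]
  [-27, 4, 10, 12] -> [-27, 4, 10, 12] -> [10, 12] -> [-10, -12]
  [-46, 14, -26, 12, 25, 17, -46, 10, -36] -> [-46, 14, -26, 12, 25, 17, 10, -36] -> [14, 12, 25, 17, 10] -> [-14, -12, -25, -17, -10]
  [13, -49, 14, -10, 38, -50, 19, 32, -31] -> [13, -49, 14, -10, 38, -50, 19, 32, -31] -> [13, 14, 38, 19, 32] -> [-13, -14, -38, -19, -32]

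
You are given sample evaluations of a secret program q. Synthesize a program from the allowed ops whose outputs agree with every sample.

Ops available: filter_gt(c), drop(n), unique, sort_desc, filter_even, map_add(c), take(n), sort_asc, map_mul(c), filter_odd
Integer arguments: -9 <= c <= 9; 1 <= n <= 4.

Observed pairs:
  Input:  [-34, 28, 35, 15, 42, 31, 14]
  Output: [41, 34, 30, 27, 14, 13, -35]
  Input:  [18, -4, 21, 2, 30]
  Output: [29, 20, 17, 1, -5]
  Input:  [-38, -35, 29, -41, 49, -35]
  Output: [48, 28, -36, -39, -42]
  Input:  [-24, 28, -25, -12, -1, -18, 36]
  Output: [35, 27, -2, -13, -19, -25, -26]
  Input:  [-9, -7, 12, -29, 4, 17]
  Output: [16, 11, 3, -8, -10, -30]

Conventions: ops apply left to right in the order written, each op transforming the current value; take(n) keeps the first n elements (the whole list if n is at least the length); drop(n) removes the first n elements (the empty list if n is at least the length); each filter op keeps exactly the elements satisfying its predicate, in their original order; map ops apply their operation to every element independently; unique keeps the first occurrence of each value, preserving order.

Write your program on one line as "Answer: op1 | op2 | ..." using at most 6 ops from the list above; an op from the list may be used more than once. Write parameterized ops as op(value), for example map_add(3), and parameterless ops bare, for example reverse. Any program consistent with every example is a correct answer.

sort_asc | map_add(-2) | unique | sort_desc | map_add(1)

Check, running the answer program on each example:
  [-34, 28, 35, 15, 42, 31, 14] -> [-34, 14, 15, 28, 31, 35, 42] -> [-36, 12, 13, 26, 29, 33, 40] -> [-36, 12, 13, 26, 29, 33, 40] -> [40, 33, 29, 26, 13, 12, -36] -> [41, 34, 30, 27, 14, 13, -35]
  [18, -4, 21, 2, 30] -> [-4, 2, 18, 21, 30] -> [-6, 0, 16, 19, 28] -> [-6, 0, 16, 19, 28] -> [28, 19, 16, 0, -6] -> [29, 20, 17, 1, -5]
  [-38, -35, 29, -41, 49, -35] -> [-41, -38, -35, -35, 29, 49] -> [-43, -40, -37, -37, 27, 47] -> [-43, -40, -37, 27, 47] -> [47, 27, -37, -40, -43] -> [48, 28, -36, -39, -42]
  [-24, 28, -25, -12, -1, -18, 36] -> [-25, -24, -18, -12, -1, 28, 36] -> [-27, -26, -20, -14, -3, 26, 34] -> [-27, -26, -20, -14, -3, 26, 34] -> [34, 26, -3, -14, -20, -26, -27] -> [35, 27, -2, -13, -19, -25, -26]
  [-9, -7, 12, -29, 4, 17] -> [-29, -9, -7, 4, 12, 17] -> [-31, -11, -9, 2, 10, 15] -> [-31, -11, -9, 2, 10, 15] -> [15, 10, 2, -9, -11, -31] -> [16, 11, 3, -8, -10, -30]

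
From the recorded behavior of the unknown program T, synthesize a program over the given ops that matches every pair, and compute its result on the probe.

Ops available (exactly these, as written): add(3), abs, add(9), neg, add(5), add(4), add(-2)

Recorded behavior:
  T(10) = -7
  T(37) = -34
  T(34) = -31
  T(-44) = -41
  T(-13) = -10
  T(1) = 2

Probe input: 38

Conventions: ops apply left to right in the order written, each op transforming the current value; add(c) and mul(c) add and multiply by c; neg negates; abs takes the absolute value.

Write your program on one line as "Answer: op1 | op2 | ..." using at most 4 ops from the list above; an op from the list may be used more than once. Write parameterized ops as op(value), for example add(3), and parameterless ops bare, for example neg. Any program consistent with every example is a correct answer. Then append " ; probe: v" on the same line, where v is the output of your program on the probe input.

abs | neg | add(3) ; probe: -35

Check, running the answer program on each example:
  10 -> 10 -> -10 -> -7
  37 -> 37 -> -37 -> -34
  34 -> 34 -> -34 -> -31
  -44 -> 44 -> -44 -> -41
  -13 -> 13 -> -13 -> -10
  1 -> 1 -> -1 -> 2
  probe: 38 -> 38 -> -38 -> -35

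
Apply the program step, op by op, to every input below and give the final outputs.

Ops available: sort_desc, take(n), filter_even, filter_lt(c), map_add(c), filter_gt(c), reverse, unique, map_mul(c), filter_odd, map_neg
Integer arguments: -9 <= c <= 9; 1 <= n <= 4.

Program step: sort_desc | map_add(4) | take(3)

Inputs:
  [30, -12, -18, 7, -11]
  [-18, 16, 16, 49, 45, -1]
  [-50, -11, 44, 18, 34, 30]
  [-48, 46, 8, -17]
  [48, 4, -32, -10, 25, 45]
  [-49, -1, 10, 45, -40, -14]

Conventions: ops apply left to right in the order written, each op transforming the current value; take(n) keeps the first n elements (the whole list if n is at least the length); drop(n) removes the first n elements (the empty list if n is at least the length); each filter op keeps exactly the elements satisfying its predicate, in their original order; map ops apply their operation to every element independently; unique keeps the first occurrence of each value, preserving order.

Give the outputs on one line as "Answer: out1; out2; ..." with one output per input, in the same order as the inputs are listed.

[34, 11, -7]; [53, 49, 20]; [48, 38, 34]; [50, 12, -13]; [52, 49, 29]; [49, 14, 3]

Execution, op by op:
  [30, -12, -18, 7, -11] -> [30, 7, -11, -12, -18] -> [34, 11, -7, -8, -14] -> [34, 11, -7]
  [-18, 16, 16, 49, 45, -1] -> [49, 45, 16, 16, -1, -18] -> [53, 49, 20, 20, 3, -14] -> [53, 49, 20]
  [-50, -11, 44, 18, 34, 30] -> [44, 34, 30, 18, -11, -50] -> [48, 38, 34, 22, -7, -46] -> [48, 38, 34]
  [-48, 46, 8, -17] -> [46, 8, -17, -48] -> [50, 12, -13, -44] -> [50, 12, -13]
  [48, 4, -32, -10, 25, 45] -> [48, 45, 25, 4, -10, -32] -> [52, 49, 29, 8, -6, -28] -> [52, 49, 29]
  [-49, -1, 10, 45, -40, -14] -> [45, 10, -1, -14, -40, -49] -> [49, 14, 3, -10, -36, -45] -> [49, 14, 3]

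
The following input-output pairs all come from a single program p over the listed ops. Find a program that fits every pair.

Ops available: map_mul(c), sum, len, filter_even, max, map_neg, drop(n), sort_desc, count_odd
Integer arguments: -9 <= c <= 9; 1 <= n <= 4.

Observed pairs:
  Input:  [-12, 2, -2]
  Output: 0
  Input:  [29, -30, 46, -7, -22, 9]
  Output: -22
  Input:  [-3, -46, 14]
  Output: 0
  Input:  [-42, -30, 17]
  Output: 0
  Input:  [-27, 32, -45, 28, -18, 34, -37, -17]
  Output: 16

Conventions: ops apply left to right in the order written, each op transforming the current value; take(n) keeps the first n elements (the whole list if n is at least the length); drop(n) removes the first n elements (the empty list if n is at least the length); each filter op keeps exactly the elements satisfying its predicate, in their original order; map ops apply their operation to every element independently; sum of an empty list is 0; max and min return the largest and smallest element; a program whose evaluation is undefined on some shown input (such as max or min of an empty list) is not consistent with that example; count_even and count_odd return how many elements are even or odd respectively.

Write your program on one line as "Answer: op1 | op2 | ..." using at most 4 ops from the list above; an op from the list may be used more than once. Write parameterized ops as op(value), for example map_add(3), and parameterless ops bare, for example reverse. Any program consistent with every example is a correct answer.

drop(4) | filter_even | sum

Check, running the answer program on each example:
  [-12, 2, -2] -> [] -> [] -> 0
  [29, -30, 46, -7, -22, 9] -> [-22, 9] -> [-22] -> -22
  [-3, -46, 14] -> [] -> [] -> 0
  [-42, -30, 17] -> [] -> [] -> 0
  [-27, 32, -45, 28, -18, 34, -37, -17] -> [-18, 34, -37, -17] -> [-18, 34] -> 16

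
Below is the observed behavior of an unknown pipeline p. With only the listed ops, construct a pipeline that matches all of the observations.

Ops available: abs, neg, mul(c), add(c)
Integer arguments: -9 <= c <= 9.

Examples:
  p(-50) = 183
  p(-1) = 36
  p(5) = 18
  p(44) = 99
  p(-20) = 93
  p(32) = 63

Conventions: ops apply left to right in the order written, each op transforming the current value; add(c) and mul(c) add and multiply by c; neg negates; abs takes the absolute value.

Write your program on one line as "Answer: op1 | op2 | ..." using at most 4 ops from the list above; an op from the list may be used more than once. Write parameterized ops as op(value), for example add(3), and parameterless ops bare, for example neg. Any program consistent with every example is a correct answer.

add(-9) | add(-2) | mul(3) | abs

Check, running the answer program on each example:
  -50 -> -59 -> -61 -> -183 -> 183
  -1 -> -10 -> -12 -> -36 -> 36
  5 -> -4 -> -6 -> -18 -> 18
  44 -> 35 -> 33 -> 99 -> 99
  -20 -> -29 -> -31 -> -93 -> 93
  32 -> 23 -> 21 -> 63 -> 63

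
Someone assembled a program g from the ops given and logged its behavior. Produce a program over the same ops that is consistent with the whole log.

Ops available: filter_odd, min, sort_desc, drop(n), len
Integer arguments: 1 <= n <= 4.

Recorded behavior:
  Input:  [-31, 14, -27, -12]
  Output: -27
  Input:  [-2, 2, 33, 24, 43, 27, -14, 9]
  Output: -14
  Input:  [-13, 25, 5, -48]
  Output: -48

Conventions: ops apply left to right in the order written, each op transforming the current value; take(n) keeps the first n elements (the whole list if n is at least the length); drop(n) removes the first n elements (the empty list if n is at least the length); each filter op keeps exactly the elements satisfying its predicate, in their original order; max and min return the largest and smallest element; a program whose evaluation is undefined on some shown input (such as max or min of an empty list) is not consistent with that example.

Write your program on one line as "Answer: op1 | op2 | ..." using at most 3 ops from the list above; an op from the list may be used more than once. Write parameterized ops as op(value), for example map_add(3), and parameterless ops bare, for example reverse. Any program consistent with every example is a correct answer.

drop(2) | min

Check, running the answer program on each example:
  [-31, 14, -27, -12] -> [-27, -12] -> -27
  [-2, 2, 33, 24, 43, 27, -14, 9] -> [33, 24, 43, 27, -14, 9] -> -14
  [-13, 25, 5, -48] -> [5, -48] -> -48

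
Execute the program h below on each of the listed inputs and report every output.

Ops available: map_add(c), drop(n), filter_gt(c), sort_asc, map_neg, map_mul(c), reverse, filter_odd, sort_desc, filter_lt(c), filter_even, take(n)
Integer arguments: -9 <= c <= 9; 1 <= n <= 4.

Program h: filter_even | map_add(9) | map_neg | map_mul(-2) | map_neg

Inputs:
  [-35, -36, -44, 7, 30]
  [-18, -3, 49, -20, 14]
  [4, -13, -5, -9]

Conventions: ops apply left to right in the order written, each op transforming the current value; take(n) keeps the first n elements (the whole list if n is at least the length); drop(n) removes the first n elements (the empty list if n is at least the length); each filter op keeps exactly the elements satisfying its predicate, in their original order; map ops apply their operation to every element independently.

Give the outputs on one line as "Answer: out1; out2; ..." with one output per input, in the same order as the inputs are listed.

[54, 70, -78]; [18, 22, -46]; [-26]

Execution, op by op:
  [-35, -36, -44, 7, 30] -> [-36, -44, 30] -> [-27, -35, 39] -> [27, 35, -39] -> [-54, -70, 78] -> [54, 70, -78]
  [-18, -3, 49, -20, 14] -> [-18, -20, 14] -> [-9, -11, 23] -> [9, 11, -23] -> [-18, -22, 46] -> [18, 22, -46]
  [4, -13, -5, -9] -> [4] -> [13] -> [-13] -> [26] -> [-26]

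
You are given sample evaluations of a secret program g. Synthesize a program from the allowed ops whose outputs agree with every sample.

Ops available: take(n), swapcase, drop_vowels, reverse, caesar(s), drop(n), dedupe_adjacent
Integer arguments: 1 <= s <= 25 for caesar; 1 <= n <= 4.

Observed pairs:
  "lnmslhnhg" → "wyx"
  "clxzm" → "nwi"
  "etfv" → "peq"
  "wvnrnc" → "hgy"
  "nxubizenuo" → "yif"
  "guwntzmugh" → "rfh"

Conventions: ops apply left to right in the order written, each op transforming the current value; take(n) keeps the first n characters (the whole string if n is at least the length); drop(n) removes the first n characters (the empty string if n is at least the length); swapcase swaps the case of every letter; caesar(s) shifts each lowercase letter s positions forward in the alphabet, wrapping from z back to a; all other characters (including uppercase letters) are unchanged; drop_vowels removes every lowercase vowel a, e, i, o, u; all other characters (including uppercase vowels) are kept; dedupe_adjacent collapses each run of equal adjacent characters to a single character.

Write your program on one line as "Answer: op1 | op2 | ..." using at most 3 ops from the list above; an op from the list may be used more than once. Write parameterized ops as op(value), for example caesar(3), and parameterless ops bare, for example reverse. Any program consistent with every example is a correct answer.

take(3) | caesar(11)

Check, running the answer program on each example:
  "lnmslhnhg" -> "lnm" -> "wyx"
  "clxzm" -> "clx" -> "nwi"
  "etfv" -> "etf" -> "peq"
  "wvnrnc" -> "wvn" -> "hgy"
  "nxubizenuo" -> "nxu" -> "yif"
  "guwntzmugh" -> "guw" -> "rfh"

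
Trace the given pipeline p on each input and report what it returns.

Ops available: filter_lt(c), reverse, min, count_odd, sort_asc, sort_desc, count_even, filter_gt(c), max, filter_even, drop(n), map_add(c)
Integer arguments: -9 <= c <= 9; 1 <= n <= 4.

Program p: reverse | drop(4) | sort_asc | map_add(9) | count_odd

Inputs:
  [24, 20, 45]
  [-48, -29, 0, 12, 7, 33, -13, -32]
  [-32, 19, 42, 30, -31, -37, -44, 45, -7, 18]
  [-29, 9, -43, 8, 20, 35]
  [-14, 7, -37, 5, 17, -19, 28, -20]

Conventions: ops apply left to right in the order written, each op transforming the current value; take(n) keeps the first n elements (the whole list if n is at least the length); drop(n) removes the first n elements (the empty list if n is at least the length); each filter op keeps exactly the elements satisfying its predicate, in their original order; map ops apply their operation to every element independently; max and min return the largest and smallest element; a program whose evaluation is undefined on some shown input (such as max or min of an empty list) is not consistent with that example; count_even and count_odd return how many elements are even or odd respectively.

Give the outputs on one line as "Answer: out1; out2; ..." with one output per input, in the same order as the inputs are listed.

0; 3; 3; 0; 1

Execution, op by op:
  [24, 20, 45] -> [45, 20, 24] -> [] -> [] -> [] -> 0
  [-48, -29, 0, 12, 7, 33, -13, -32] -> [-32, -13, 33, 7, 12, 0, -29, -48] -> [12, 0, -29, -48] -> [-48, -29, 0, 12] -> [-39, -20, 9, 21] -> 3
  [-32, 19, 42, 30, -31, -37, -44, 45, -7, 18] -> [18, -7, 45, -44, -37, -31, 30, 42, 19, -32] -> [-37, -31, 30, 42, 19, -32] -> [-37, -32, -31, 19, 30, 42] -> [-28, -23, -22, 28, 39, 51] -> 3
  [-29, 9, -43, 8, 20, 35] -> [35, 20, 8, -43, 9, -29] -> [9, -29] -> [-29, 9] -> [-20, 18] -> 0
  [-14, 7, -37, 5, 17, -19, 28, -20] -> [-20, 28, -19, 17, 5, -37, 7, -14] -> [5, -37, 7, -14] -> [-37, -14, 5, 7] -> [-28, -5, 14, 16] -> 1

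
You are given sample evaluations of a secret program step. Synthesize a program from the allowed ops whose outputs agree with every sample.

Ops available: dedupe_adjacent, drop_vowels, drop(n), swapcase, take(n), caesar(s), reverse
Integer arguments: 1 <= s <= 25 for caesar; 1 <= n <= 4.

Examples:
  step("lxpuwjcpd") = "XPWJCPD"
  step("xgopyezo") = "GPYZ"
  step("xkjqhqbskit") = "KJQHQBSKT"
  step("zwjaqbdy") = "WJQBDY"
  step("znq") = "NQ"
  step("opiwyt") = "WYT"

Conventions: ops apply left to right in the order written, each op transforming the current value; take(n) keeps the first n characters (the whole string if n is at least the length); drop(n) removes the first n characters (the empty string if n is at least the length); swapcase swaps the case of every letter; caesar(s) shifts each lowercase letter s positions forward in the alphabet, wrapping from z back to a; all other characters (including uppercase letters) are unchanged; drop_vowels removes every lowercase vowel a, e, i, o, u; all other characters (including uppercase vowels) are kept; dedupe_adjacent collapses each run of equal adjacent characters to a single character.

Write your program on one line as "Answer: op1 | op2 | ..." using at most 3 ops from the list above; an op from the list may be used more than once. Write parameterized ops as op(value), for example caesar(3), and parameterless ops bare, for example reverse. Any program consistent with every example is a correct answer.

drop_vowels | swapcase | drop(1)

Check, running the answer program on each example:
  "lxpuwjcpd" -> "lxpwjcpd" -> "LXPWJCPD" -> "XPWJCPD"
  "xgopyezo" -> "xgpyz" -> "XGPYZ" -> "GPYZ"
  "xkjqhqbskit" -> "xkjqhqbskt" -> "XKJQHQBSKT" -> "KJQHQBSKT"
  "zwjaqbdy" -> "zwjqbdy" -> "ZWJQBDY" -> "WJQBDY"
  "znq" -> "znq" -> "ZNQ" -> "NQ"
  "opiwyt" -> "pwyt" -> "PWYT" -> "WYT"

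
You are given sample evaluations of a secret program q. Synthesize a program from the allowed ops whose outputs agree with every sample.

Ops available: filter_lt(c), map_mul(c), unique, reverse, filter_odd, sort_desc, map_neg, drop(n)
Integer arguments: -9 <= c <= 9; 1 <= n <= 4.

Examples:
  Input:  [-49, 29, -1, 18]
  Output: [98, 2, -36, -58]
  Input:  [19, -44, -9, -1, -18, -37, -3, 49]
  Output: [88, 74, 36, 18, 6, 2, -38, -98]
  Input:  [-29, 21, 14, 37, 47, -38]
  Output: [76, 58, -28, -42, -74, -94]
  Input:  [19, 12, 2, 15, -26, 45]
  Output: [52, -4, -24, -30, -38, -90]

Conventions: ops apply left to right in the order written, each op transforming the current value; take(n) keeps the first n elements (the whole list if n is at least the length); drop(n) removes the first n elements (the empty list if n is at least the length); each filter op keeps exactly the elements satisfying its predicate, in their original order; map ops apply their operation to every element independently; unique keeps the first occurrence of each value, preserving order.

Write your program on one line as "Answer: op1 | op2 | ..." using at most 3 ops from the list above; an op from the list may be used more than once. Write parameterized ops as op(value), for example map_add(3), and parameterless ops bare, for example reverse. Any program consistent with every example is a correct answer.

map_mul(2) | map_neg | sort_desc

Check, running the answer program on each example:
  [-49, 29, -1, 18] -> [-98, 58, -2, 36] -> [98, -58, 2, -36] -> [98, 2, -36, -58]
  [19, -44, -9, -1, -18, -37, -3, 49] -> [38, -88, -18, -2, -36, -74, -6, 98] -> [-38, 88, 18, 2, 36, 74, 6, -98] -> [88, 74, 36, 18, 6, 2, -38, -98]
  [-29, 21, 14, 37, 47, -38] -> [-58, 42, 28, 74, 94, -76] -> [58, -42, -28, -74, -94, 76] -> [76, 58, -28, -42, -74, -94]
  [19, 12, 2, 15, -26, 45] -> [38, 24, 4, 30, -52, 90] -> [-38, -24, -4, -30, 52, -90] -> [52, -4, -24, -30, -38, -90]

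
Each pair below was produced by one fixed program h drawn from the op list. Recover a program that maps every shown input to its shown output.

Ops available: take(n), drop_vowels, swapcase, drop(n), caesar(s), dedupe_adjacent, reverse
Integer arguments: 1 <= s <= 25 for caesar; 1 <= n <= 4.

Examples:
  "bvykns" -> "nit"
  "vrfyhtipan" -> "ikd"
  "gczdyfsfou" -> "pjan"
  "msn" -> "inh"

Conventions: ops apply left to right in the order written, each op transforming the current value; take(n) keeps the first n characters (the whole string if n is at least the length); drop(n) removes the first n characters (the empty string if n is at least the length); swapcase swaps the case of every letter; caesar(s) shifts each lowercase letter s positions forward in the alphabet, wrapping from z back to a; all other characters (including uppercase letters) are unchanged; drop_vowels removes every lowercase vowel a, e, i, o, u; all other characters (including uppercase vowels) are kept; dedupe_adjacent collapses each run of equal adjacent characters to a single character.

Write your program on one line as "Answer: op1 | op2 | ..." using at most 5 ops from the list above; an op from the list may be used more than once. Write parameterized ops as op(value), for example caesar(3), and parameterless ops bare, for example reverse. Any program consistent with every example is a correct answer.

reverse | caesar(4) | take(4) | drop_vowels | caesar(17)

Check, running the answer program on each example:
  "bvykns" -> "snkyvb" -> "wroczf" -> "wroc" -> "wrc" -> "nit"
  "vrfyhtipan" -> "napithyfrv" -> "retmxlcjvz" -> "retm" -> "rtm" -> "ikd"
  "gczdyfsfou" -> "uofsfydzcg" -> "ysjwjchdgk" -> "ysjw" -> "ysjw" -> "pjan"
  "msn" -> "nsm" -> "rwq" -> "rwq" -> "rwq" -> "inh"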